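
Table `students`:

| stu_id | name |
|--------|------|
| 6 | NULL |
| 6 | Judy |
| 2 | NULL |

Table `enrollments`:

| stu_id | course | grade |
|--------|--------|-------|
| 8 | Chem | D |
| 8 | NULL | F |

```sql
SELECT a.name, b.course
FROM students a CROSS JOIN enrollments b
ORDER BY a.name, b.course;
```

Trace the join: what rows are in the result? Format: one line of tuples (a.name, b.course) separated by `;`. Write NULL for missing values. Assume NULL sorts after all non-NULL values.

CROSS JOIN pairs every row of `students` with every row of `enrollments`: 3 × 2 = 6 rows.
After projecting and ordering:
a.name | b.course
Judy | Chem
Judy | NULL
NULL | Chem
NULL | Chem
NULL | NULL
NULL | NULL

(Judy, Chem); (Judy, NULL); (NULL, Chem); (NULL, Chem); (NULL, NULL); (NULL, NULL)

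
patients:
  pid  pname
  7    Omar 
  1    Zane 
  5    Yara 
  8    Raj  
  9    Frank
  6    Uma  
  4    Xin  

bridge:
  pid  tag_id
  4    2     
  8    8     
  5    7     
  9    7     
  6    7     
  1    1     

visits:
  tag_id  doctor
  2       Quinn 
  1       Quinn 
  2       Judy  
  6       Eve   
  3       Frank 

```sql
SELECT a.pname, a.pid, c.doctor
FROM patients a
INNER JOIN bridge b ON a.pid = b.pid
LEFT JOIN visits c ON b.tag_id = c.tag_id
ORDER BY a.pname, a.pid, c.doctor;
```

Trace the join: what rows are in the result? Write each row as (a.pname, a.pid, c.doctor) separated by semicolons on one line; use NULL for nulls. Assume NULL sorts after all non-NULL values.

(Frank, 9, NULL); (Raj, 8, NULL); (Uma, 6, NULL); (Xin, 4, Judy); (Xin, 4, Quinn); (Yara, 5, NULL); (Zane, 1, Quinn)

Joins associate left-to-right: patients INNER JOIN bridge on pid gives 6 intermediate row(s).
Then LEFT JOIN `visits c` on tag_id: each of those 6 rows is kept; rows whose b.tag_id has no match in c get NULL for c's columns.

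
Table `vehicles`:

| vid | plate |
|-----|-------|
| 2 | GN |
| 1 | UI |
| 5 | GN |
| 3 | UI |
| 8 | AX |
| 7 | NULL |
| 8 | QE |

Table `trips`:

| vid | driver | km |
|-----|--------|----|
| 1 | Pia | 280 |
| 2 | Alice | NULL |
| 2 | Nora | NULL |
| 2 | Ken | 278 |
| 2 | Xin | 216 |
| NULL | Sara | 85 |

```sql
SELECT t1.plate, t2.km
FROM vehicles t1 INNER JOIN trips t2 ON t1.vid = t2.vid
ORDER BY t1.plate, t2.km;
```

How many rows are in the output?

INNER JOIN keeps only pairs where the ON condition holds.
Matching on t1.vid = t2.vid. A NULL in a compared column never satisfies the condition.
- t1[0] vid=2 → 4 match(es) in t2 → 4 row(s).
- t1[1] vid=1 → 1 match(es) in t2 → 1 row(s).
- t1[2] vid=5 → no match; dropped.
- t1[3] vid=3 → no match; dropped.
- t1[4] vid=8 → no match; dropped.
- t1[5] vid=7 → no match; dropped.
- t1[6] vid=8 → no match; dropped.
Total: 5 rows.

5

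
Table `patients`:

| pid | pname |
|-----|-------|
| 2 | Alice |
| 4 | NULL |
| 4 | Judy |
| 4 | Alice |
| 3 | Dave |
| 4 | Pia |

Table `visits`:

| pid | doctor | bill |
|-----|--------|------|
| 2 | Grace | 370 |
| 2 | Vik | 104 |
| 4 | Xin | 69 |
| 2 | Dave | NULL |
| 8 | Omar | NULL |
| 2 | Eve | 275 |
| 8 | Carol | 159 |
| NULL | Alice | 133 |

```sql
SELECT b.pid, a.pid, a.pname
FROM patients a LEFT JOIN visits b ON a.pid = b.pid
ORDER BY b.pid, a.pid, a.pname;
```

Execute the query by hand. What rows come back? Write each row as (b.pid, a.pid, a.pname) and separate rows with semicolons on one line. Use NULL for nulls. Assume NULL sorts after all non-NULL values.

(2, 2, Alice); (2, 2, Alice); (2, 2, Alice); (2, 2, Alice); (4, 4, Alice); (4, 4, Judy); (4, 4, Pia); (4, 4, NULL); (NULL, 3, Dave)

LEFT JOIN keeps every row from `patients`; unmatched rows get NULL for `visits`'s columns.
Matching on a.pid = b.pid. A NULL in a compared column never satisfies the condition.
Matched pairs: 8; unmatched a rows kept: 1.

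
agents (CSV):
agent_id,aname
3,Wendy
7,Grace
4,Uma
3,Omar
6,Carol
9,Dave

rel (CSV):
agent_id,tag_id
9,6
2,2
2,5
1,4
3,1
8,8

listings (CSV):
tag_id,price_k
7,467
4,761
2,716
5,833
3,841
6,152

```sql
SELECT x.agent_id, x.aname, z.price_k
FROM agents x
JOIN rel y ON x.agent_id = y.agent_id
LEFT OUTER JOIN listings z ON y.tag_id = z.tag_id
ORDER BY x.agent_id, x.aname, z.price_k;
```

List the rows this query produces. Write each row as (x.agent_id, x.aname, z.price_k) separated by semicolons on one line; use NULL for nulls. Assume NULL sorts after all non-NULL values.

Step 1 — x INNER JOIN y on agent_id → 3 row(s).
Then LEFT JOIN `listings z` on tag_id: each of those 3 rows is kept; rows whose y.tag_id has no match in z get NULL for z's columns.

(3, Omar, NULL); (3, Wendy, NULL); (9, Dave, 152)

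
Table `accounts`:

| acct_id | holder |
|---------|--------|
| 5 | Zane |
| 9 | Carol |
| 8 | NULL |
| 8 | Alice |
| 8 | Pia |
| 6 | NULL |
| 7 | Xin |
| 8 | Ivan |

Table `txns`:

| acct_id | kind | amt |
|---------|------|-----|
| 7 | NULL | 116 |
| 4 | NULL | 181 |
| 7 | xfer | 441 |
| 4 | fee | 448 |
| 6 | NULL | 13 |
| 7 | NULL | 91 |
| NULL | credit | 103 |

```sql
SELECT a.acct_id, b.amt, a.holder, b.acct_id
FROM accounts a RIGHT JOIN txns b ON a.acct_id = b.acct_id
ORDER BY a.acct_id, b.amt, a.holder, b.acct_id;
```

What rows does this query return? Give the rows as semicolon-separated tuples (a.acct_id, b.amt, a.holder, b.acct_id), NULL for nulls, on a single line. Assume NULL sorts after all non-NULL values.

(6, 13, NULL, 6); (7, 91, Xin, 7); (7, 116, Xin, 7); (7, 441, Xin, 7); (NULL, 103, NULL, NULL); (NULL, 181, NULL, 4); (NULL, 448, NULL, 4)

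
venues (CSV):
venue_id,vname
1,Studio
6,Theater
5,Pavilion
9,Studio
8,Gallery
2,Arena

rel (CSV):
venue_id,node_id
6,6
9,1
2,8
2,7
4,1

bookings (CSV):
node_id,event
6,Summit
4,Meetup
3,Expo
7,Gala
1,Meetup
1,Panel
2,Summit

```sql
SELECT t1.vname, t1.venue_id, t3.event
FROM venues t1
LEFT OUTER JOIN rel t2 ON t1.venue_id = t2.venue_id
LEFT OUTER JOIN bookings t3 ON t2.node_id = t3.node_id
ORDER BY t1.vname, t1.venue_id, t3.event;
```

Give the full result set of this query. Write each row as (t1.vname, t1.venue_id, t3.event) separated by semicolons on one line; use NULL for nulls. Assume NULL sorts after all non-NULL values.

Step 1 — t1 LEFT JOIN t2 on venue_id → 7 row(s).
Then LEFT JOIN `bookings t3` on node_id: each of those 7 rows is kept; rows whose t2.node_id has no match in t3 get NULL for t3's columns.

(Arena, 2, Gala); (Arena, 2, NULL); (Gallery, 8, NULL); (Pavilion, 5, NULL); (Studio, 1, NULL); (Studio, 9, Meetup); (Studio, 9, Panel); (Theater, 6, Summit)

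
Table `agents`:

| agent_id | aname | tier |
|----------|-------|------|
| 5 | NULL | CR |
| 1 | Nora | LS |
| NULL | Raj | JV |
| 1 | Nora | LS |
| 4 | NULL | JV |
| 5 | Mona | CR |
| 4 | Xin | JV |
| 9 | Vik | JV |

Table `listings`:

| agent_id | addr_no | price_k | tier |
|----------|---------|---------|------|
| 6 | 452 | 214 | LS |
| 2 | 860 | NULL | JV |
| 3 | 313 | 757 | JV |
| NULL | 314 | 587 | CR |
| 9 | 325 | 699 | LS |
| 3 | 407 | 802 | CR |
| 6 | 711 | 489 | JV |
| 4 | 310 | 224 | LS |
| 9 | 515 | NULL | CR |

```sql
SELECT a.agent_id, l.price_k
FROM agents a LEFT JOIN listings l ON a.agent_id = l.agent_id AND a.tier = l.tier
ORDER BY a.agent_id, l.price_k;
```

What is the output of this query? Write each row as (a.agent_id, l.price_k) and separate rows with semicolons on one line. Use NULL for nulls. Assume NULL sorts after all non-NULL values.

(1, NULL); (1, NULL); (4, NULL); (4, NULL); (5, NULL); (5, NULL); (9, NULL); (NULL, NULL)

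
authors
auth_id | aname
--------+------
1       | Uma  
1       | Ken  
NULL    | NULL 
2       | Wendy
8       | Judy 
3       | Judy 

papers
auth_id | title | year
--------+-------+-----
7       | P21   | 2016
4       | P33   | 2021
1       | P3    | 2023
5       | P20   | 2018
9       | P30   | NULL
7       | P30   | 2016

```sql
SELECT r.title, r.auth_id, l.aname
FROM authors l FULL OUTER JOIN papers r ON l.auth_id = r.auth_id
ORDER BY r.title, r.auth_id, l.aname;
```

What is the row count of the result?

FULL OUTER JOIN keeps every row from both sides; unmatched rows get NULL for the other side's columns.
Matching on l.auth_id = r.auth_id. A NULL in a compared column never satisfies the condition.
Matched pairs: 2; unmatched l rows kept: 4; unmatched r rows kept: 5.
Total: 2 matched + 9 padded = 11 rows.

11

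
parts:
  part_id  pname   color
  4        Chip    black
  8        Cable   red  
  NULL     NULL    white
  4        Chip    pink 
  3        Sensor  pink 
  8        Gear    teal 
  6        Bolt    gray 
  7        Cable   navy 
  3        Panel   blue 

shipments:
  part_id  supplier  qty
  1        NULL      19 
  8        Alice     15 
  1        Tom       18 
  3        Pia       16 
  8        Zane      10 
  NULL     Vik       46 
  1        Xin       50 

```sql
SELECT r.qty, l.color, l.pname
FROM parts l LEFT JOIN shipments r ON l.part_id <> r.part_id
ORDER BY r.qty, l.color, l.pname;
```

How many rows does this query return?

LEFT JOIN keeps every row from `parts`; unmatched rows get NULL for `shipments`'s columns.
Matching on l.part_id <> r.part_id. A NULL in a compared column never satisfies the condition.
Matched pairs: 42; unmatched l rows kept: 1.
Total: 42 matched + 1 padded = 43 rows.

43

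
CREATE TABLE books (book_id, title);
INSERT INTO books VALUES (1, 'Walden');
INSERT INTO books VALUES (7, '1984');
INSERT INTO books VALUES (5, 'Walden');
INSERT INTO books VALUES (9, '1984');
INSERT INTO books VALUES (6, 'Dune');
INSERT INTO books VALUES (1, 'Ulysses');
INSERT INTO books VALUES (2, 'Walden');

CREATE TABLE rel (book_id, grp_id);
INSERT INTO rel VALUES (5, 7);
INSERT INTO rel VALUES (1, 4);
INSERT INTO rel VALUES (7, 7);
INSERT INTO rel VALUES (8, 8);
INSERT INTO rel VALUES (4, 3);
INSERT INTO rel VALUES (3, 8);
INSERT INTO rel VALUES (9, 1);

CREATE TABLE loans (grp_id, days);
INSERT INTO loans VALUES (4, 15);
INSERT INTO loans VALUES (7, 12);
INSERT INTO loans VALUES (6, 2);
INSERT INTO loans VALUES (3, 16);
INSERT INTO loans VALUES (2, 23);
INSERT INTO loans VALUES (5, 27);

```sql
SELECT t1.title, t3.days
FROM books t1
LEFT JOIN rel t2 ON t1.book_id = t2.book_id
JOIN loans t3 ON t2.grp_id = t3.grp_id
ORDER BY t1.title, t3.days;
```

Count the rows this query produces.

Evaluate left to right. First `books t1 LEFT JOIN rel t2` on book_id: 7 row(s).
Then INNER JOIN `loans t3` on grp_id: keep only rows whose t2.grp_id appears in t3.
Result: 4 row(s).

4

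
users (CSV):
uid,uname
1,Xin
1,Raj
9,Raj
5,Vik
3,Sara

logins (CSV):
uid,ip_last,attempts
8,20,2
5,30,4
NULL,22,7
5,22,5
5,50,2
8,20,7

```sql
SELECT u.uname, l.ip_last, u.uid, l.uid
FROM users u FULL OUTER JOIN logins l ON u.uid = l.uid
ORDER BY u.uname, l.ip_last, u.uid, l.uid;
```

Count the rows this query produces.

FULL OUTER JOIN keeps every row from both sides; unmatched rows get NULL for the other side's columns.
Matching on u.uid = l.uid. A NULL in a compared column never satisfies the condition.
- u row (uid=1): no match → kept, l columns NULL.
- u row (uid=1): no match → kept, l columns NULL.
- u row (uid=9): no match → kept, l columns NULL.
- u row (uid=5): matches 3 l row(s) → 3 output row(s).
- u row (uid=3): no match → kept, l columns NULL.
- plus 3 unmatched l row(s), each kept with NULL u columns.
Total: 3 matched + 7 padded = 10 rows.

10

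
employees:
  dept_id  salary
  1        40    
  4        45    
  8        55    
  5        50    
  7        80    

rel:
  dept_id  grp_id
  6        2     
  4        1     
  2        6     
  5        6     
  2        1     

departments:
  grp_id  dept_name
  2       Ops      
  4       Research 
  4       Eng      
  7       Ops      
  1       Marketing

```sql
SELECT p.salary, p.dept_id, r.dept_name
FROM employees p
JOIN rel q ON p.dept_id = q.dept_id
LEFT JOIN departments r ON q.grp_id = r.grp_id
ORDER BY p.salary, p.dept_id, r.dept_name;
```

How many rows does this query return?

2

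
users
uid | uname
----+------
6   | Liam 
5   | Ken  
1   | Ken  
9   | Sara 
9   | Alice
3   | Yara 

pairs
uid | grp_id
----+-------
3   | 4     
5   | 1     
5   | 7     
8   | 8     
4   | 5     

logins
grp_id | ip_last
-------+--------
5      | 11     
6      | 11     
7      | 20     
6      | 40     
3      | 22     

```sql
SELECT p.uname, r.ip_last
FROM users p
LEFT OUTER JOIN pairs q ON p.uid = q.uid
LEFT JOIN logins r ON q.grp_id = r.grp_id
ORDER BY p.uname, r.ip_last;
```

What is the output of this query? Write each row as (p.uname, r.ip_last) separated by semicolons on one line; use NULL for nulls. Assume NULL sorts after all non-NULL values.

Step 1 — p LEFT JOIN q on uid → 7 row(s).
Then LEFT JOIN `logins r` on grp_id: each of those 7 rows is kept; rows whose q.grp_id has no match in r get NULL for r's columns.

(Alice, NULL); (Ken, 20); (Ken, NULL); (Ken, NULL); (Liam, NULL); (Sara, NULL); (Yara, NULL)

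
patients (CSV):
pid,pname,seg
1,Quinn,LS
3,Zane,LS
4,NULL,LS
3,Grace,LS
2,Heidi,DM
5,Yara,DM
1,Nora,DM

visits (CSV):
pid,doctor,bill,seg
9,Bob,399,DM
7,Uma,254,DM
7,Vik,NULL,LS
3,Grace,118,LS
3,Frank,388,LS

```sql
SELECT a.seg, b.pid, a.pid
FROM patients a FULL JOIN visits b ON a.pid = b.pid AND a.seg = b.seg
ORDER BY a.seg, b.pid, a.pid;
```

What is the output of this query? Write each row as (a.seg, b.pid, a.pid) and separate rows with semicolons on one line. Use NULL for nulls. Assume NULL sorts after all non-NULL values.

(DM, NULL, 1); (DM, NULL, 2); (DM, NULL, 5); (LS, 3, 3); (LS, 3, 3); (LS, 3, 3); (LS, 3, 3); (LS, NULL, 1); (LS, NULL, 4); (NULL, 7, NULL); (NULL, 7, NULL); (NULL, 9, NULL)

FULL OUTER JOIN keeps every row from both sides; unmatched rows get NULL for the other side's columns.
Matching on a.pid = b.pid AND a.seg = b.seg.
- a[0] pid=1, seg=LS → no match; kept with NULLs on the b side.
- a[1] pid=3, seg=LS → 2 match(es) in b → 2 row(s).
- a[2] pid=4, seg=LS → no match; kept with NULLs on the b side.
- a[3] pid=3, seg=LS → 2 match(es) in b → 2 row(s).
- a[4] pid=2, seg=DM → no match; kept with NULLs on the b side.
- a[5] pid=5, seg=DM → no match; kept with NULLs on the b side.
- a[6] pid=1, seg=DM → no match; kept with NULLs on the b side.
- 3 b row(s) had no a match → kept, a columns NULL.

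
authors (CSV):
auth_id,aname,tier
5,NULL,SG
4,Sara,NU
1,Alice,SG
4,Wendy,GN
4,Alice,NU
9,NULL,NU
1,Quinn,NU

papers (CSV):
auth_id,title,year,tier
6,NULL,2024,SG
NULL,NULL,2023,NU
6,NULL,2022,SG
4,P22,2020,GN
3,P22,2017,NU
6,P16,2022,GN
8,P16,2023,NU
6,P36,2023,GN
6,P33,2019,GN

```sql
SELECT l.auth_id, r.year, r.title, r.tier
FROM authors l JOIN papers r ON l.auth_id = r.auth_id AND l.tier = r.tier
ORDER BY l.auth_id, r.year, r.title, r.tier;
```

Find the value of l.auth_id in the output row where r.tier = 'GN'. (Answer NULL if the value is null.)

4

INNER JOIN keeps only pairs where the ON condition holds.
Matching on l.auth_id = r.auth_id AND l.tier = r.tier. A NULL in a compared column never satisfies the condition.
- l[0] auth_id=5, tier=SG → no match; dropped.
- l[1] auth_id=4, tier=NU → no match; dropped.
- l[2] auth_id=1, tier=SG → no match; dropped.
- l[3] auth_id=4, tier=GN → 1 match(es) in r → 1 row(s).
- l[4] auth_id=4, tier=NU → no match; dropped.
- l[5] auth_id=9, tier=NU → no match; dropped.
- l[6] auth_id=1, tier=NU → no match; dropped.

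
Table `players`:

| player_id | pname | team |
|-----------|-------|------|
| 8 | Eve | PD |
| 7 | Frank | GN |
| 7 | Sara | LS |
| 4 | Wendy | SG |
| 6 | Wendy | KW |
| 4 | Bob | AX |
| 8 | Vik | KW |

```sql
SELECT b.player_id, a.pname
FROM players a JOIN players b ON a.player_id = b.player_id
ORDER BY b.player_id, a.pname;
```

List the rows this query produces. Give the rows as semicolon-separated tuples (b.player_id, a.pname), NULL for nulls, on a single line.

INNER JOIN keeps only pairs where the ON condition holds.
Matching on a.player_id = b.player_id.
- a (player_id=8) pairs with 2 row(s) of b.
- a (player_id=7) pairs with 2 row(s) of b.
- a (player_id=7) pairs with 2 row(s) of b.
- a (player_id=4) pairs with 2 row(s) of b.
- a (player_id=6) pairs with 1 row(s) of b.
- a (player_id=4) pairs with 2 row(s) of b.
- a (player_id=8) pairs with 2 row(s) of b.

(4, Bob); (4, Bob); (4, Wendy); (4, Wendy); (6, Wendy); (7, Frank); (7, Frank); (7, Sara); (7, Sara); (8, Eve); (8, Eve); (8, Vik); (8, Vik)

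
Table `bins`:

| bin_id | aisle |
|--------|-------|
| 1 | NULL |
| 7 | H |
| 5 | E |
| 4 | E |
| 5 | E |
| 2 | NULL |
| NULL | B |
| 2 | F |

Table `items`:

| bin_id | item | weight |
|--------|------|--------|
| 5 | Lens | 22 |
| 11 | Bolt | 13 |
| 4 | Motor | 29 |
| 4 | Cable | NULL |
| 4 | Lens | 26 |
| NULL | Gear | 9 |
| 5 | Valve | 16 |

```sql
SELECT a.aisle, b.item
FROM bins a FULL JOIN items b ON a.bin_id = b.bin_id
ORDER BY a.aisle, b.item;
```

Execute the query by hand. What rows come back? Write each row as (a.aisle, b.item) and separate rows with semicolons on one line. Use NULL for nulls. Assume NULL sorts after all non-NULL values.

(B, NULL); (E, Cable); (E, Lens); (E, Lens); (E, Lens); (E, Motor); (E, Valve); (E, Valve); (F, NULL); (H, NULL); (NULL, Bolt); (NULL, Gear); (NULL, NULL); (NULL, NULL)

FULL OUTER JOIN keeps every row from both sides; unmatched rows get NULL for the other side's columns.
Matching on a.bin_id = b.bin_id. A NULL in a compared column never satisfies the condition.
Matched pairs: 7; unmatched a rows kept: 5; unmatched b rows kept: 2.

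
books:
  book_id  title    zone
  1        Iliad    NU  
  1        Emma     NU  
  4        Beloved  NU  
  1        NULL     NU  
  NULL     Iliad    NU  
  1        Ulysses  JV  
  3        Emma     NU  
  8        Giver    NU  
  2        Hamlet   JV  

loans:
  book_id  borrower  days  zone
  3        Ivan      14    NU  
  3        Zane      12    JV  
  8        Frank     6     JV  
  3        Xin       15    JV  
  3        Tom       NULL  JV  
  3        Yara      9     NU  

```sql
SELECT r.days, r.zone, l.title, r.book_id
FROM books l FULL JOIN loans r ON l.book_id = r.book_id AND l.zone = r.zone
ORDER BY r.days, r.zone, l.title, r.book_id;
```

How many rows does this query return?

FULL OUTER JOIN keeps every row from both sides; unmatched rows get NULL for the other side's columns.
Matching on l.book_id = r.book_id AND l.zone = r.zone. A NULL in a compared column never satisfies the condition.
- l row (book_id=1, zone=NU): no match → kept, r columns NULL.
- l row (book_id=1, zone=NU): no match → kept, r columns NULL.
- l row (book_id=4, zone=NU): no match → kept, r columns NULL.
- l row (book_id=1, zone=NU): no match → kept, r columns NULL.
- l row (book_id=NULL, zone=NU): no match → kept, r columns NULL.
- l row (book_id=1, zone=JV): no match → kept, r columns NULL.
- l row (book_id=3, zone=NU): matches 2 r row(s) → 2 output row(s).
- l row (book_id=8, zone=NU): no match → kept, r columns NULL.
- l row (book_id=2, zone=JV): no match → kept, r columns NULL.
- plus 4 unmatched r row(s), each kept with NULL l columns.
Total: 2 matched + 12 padded = 14 rows.

14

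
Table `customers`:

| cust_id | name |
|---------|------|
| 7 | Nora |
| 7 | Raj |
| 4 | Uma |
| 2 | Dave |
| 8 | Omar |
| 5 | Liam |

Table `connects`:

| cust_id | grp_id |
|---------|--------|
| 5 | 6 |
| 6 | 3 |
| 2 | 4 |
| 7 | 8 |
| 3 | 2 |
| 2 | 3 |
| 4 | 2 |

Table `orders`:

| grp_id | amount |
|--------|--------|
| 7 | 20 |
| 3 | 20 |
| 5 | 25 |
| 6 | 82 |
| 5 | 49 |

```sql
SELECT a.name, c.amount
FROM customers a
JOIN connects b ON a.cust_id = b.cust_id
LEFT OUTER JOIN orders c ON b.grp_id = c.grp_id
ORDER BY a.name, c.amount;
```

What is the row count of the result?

6

Evaluate left to right. First `customers a INNER JOIN connects b` on cust_id: 6 row(s).
Then LEFT JOIN `orders c` on grp_id: each of those 6 rows is kept; rows whose b.grp_id has no match in c get NULL for c's columns.
Result: 6 row(s).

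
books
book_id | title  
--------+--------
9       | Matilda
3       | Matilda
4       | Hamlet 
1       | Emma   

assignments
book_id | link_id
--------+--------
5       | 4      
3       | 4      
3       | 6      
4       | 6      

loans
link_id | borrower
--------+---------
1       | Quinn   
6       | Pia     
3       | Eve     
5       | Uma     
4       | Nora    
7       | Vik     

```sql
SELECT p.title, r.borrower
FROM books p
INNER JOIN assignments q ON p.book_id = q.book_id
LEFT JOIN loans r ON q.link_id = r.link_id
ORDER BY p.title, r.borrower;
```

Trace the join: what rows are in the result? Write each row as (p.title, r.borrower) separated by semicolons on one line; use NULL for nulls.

Joins associate left-to-right: books INNER JOIN assignments on book_id gives 3 intermediate row(s).
Then LEFT JOIN `loans r` on link_id: each of those 3 rows is kept; rows whose q.link_id has no match in r get NULL for r's columns.

(Hamlet, Pia); (Matilda, Nora); (Matilda, Pia)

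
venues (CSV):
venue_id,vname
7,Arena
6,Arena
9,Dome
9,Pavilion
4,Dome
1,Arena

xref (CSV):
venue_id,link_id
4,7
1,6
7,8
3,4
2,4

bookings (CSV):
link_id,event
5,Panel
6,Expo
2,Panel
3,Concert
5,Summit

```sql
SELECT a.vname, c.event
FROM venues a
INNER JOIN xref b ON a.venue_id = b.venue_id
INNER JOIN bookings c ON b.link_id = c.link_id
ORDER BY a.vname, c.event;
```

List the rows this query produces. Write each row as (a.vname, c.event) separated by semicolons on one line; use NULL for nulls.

(Arena, Expo)

Step 1 — a INNER JOIN b on venue_id → 3 row(s).
Then INNER JOIN `bookings c` on link_id: keep only rows whose b.link_id appears in c.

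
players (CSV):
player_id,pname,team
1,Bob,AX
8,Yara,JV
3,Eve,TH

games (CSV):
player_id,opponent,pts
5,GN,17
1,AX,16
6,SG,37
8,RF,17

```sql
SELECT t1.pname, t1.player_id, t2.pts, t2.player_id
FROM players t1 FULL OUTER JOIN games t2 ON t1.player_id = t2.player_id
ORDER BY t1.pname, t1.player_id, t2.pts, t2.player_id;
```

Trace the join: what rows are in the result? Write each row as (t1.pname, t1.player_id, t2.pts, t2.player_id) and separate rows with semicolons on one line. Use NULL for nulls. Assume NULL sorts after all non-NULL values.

FULL OUTER JOIN keeps every row from both sides; unmatched rows get NULL for the other side's columns.
Matching on t1.player_id = t2.player_id.
- t1 row (player_id=1): matches 1 t2 row(s) → 1 output row(s).
- t1 row (player_id=8): matches 1 t2 row(s) → 1 output row(s).
- t1 row (player_id=3): no match → kept, t2 columns NULL.
- plus 2 unmatched t2 row(s), each kept with NULL t1 columns.
After projecting and ordering:
t1.pname | t1.player_id | t2.pts | t2.player_id
Bob | 1 | 16 | 1
Eve | 3 | NULL | NULL
Yara | 8 | 17 | 8
NULL | NULL | 17 | 5
NULL | NULL | 37 | 6

(Bob, 1, 16, 1); (Eve, 3, NULL, NULL); (Yara, 8, 17, 8); (NULL, NULL, 17, 5); (NULL, NULL, 37, 6)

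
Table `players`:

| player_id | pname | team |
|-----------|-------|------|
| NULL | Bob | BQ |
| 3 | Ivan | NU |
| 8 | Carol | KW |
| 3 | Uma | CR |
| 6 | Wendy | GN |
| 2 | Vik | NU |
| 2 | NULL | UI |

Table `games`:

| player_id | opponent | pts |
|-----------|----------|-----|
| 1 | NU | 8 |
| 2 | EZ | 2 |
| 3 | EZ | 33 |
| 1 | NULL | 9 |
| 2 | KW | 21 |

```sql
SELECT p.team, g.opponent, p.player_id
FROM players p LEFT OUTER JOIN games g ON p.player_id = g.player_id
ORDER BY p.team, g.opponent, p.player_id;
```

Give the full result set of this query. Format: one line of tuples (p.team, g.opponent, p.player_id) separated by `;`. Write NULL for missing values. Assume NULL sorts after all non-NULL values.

LEFT JOIN keeps every row from `players`; unmatched rows get NULL for `games`'s columns.
Matching on p.player_id = g.player_id. A NULL in a compared column never satisfies the condition.
- p[0] player_id=NULL → no match; kept with NULLs on the g side.
- p[1] player_id=3 → 1 match(es) in g → 1 row(s).
- p[2] player_id=8 → no match; kept with NULLs on the g side.
- p[3] player_id=3 → 1 match(es) in g → 1 row(s).
- p[4] player_id=6 → no match; kept with NULLs on the g side.
- p[5] player_id=2 → 2 match(es) in g → 2 row(s).
- p[6] player_id=2 → 2 match(es) in g → 2 row(s).
After projecting and ordering:
p.team | g.opponent | p.player_id
BQ | NULL | NULL
CR | EZ | 3
GN | NULL | 6
KW | NULL | 8
NU | EZ | 2
NU | EZ | 3
NU | KW | 2
UI | EZ | 2
UI | KW | 2

(BQ, NULL, NULL); (CR, EZ, 3); (GN, NULL, 6); (KW, NULL, 8); (NU, EZ, 2); (NU, EZ, 3); (NU, KW, 2); (UI, EZ, 2); (UI, KW, 2)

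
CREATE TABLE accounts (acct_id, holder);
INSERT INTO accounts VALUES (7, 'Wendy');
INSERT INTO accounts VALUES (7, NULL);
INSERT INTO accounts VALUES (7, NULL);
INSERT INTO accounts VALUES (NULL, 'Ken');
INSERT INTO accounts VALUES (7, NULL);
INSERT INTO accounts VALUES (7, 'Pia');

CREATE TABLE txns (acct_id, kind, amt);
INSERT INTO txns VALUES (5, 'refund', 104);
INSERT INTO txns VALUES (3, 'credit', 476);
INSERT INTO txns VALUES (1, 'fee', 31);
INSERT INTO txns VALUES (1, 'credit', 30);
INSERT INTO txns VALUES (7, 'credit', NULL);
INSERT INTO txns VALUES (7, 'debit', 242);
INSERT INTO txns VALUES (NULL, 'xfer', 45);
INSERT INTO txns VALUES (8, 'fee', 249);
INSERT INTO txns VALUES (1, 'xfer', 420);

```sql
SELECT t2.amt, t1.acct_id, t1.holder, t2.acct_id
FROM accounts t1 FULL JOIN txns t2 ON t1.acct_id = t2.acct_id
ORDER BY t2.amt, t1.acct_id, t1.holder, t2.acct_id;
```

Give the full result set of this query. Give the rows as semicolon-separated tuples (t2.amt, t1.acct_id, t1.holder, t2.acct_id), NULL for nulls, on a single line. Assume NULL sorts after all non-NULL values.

FULL OUTER JOIN keeps every row from both sides; unmatched rows get NULL for the other side's columns.
Matching on t1.acct_id = t2.acct_id. A NULL in a compared column never satisfies the condition.
Matched pairs: 10; unmatched t1 rows kept: 1; unmatched t2 rows kept: 7.

(30, NULL, NULL, 1); (31, NULL, NULL, 1); (45, NULL, NULL, NULL); (104, NULL, NULL, 5); (242, 7, Pia, 7); (242, 7, Wendy, 7); (242, 7, NULL, 7); (242, 7, NULL, 7); (242, 7, NULL, 7); (249, NULL, NULL, 8); (420, NULL, NULL, 1); (476, NULL, NULL, 3); (NULL, 7, Pia, 7); (NULL, 7, Wendy, 7); (NULL, 7, NULL, 7); (NULL, 7, NULL, 7); (NULL, 7, NULL, 7); (NULL, NULL, Ken, NULL)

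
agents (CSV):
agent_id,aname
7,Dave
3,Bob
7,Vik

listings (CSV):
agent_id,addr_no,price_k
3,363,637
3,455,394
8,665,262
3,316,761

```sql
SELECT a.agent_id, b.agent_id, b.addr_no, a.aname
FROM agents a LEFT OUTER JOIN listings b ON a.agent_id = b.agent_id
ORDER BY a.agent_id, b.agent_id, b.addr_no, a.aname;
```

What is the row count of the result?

5

LEFT JOIN keeps every row from `agents`; unmatched rows get NULL for `listings`'s columns.
Matching on a.agent_id = b.agent_id.
- a[0] agent_id=7 → no match; kept with NULLs on the b side.
- a[1] agent_id=3 → 3 match(es) in b → 3 row(s).
- a[2] agent_id=7 → no match; kept with NULLs on the b side.
Total: 3 matched + 2 padded = 5 rows.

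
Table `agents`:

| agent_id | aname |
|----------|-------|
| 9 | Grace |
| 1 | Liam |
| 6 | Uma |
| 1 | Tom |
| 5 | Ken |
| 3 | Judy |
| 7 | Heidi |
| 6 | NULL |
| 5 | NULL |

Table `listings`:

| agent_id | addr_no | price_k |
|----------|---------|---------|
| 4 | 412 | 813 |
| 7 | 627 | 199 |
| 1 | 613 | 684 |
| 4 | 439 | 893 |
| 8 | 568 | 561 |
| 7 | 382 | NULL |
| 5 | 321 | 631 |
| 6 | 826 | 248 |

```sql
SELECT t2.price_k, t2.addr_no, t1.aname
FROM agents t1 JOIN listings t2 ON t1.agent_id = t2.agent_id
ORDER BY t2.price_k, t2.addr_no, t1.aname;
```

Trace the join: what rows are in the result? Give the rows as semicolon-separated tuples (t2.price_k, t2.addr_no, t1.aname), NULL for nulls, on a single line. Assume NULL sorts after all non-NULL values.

INNER JOIN keeps only pairs where the ON condition holds.
Matching on t1.agent_id = t2.agent_id.
- t1 (agent_id=9) has no partner → excluded.
- t1 (agent_id=1) pairs with 1 row(s) of t2.
- t1 (agent_id=6) pairs with 1 row(s) of t2.
- t1 (agent_id=1) pairs with 1 row(s) of t2.
- t1 (agent_id=5) pairs with 1 row(s) of t2.
- t1 (agent_id=3) has no partner → excluded.
- t1 (agent_id=7) pairs with 2 row(s) of t2.
- t1 (agent_id=6) pairs with 1 row(s) of t2.
- t1 (agent_id=5) pairs with 1 row(s) of t2.
After projecting and ordering:
t2.price_k | t2.addr_no | t1.aname
199 | 627 | Heidi
248 | 826 | Uma
248 | 826 | NULL
631 | 321 | Ken
631 | 321 | NULL
684 | 613 | Liam
684 | 613 | Tom
NULL | 382 | Heidi

(199, 627, Heidi); (248, 826, Uma); (248, 826, NULL); (631, 321, Ken); (631, 321, NULL); (684, 613, Liam); (684, 613, Tom); (NULL, 382, Heidi)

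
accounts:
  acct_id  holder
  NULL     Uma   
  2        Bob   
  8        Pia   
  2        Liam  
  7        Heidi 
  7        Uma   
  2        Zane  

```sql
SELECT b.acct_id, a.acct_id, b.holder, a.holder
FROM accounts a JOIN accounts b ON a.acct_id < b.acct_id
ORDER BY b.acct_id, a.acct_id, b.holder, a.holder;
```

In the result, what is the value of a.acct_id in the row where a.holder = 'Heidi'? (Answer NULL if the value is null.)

7

INNER JOIN keeps only pairs where the ON condition holds.
Matching on a.acct_id < b.acct_id. A NULL in a compared column never satisfies the condition.
Matched pairs: 11.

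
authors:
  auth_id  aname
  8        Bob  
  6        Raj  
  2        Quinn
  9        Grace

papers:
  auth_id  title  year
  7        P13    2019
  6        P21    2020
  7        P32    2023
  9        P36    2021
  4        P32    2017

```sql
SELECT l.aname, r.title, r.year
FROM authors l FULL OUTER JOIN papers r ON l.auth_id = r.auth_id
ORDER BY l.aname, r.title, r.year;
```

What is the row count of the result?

FULL OUTER JOIN keeps every row from both sides; unmatched rows get NULL for the other side's columns.
Matching on l.auth_id = r.auth_id.
- l row (auth_id=8): no match → kept, r columns NULL.
- l row (auth_id=6): matches 1 r row(s) → 1 output row(s).
- l row (auth_id=2): no match → kept, r columns NULL.
- l row (auth_id=9): matches 1 r row(s) → 1 output row(s).
- 3 row(s) from r found no l partner → padded with NULL.
Total: 2 matched + 5 padded = 7 rows.

7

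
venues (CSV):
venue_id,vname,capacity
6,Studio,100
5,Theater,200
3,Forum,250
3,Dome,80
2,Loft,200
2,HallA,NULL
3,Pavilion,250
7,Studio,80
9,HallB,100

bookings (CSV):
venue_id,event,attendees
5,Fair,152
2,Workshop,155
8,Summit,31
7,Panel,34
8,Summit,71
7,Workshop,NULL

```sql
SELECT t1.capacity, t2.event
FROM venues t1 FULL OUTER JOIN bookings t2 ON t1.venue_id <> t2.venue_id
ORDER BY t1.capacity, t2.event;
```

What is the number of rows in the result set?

49

FULL OUTER JOIN keeps every row from both sides; unmatched rows get NULL for the other side's columns.
Matching on t1.venue_id <> t2.venue_id.
Matched pairs: 49; unmatched t1 rows kept: 0; unmatched t2 rows kept: 0.
Total: 49 rows.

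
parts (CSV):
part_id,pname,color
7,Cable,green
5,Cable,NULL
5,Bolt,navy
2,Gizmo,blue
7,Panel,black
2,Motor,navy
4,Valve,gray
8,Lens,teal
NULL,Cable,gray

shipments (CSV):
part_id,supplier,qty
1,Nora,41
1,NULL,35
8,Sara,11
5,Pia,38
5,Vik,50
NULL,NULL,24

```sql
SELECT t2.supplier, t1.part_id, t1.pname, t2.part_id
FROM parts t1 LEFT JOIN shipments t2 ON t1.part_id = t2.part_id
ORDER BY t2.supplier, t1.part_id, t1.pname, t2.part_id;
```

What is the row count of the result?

LEFT JOIN keeps every row from `parts`; unmatched rows get NULL for `shipments`'s columns.
Matching on t1.part_id = t2.part_id. A NULL in a compared column never satisfies the condition.
- part_id=7: no t2 row matches, row kept with t2 columns NULL.
- part_id=5: 2 matching t2 row(s), so 2 row(s) emitted.
- part_id=5: 2 matching t2 row(s), so 2 row(s) emitted.
- part_id=2: no t2 row matches, row kept with t2 columns NULL.
- part_id=7: no t2 row matches, row kept with t2 columns NULL.
- part_id=2: no t2 row matches, row kept with t2 columns NULL.
- part_id=4: no t2 row matches, row kept with t2 columns NULL.
- part_id=8: 1 matching t2 row(s), so 1 row(s) emitted.
- part_id=NULL: no t2 row matches, row kept with t2 columns NULL.
Total: 5 matched + 6 padded = 11 rows.

11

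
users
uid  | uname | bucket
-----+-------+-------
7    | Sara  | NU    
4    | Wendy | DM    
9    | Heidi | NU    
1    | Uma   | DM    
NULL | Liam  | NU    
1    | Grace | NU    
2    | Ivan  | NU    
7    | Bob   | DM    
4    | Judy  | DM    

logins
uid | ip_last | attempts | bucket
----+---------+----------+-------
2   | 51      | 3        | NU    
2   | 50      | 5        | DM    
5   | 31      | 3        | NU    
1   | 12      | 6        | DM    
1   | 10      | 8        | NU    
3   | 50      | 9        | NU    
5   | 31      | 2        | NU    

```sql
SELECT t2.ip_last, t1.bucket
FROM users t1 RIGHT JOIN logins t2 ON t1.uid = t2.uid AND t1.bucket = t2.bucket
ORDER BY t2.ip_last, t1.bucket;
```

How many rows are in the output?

7

RIGHT JOIN keeps every row from `logins`; unmatched rows get NULL for `users`'s columns.
Matching on t1.uid = t2.uid AND t1.bucket = t2.bucket. A NULL in a compared column never satisfies the condition.
Matched pairs: 3; unmatched t2 rows kept: 4.
Total: 3 matched + 4 padded = 7 rows.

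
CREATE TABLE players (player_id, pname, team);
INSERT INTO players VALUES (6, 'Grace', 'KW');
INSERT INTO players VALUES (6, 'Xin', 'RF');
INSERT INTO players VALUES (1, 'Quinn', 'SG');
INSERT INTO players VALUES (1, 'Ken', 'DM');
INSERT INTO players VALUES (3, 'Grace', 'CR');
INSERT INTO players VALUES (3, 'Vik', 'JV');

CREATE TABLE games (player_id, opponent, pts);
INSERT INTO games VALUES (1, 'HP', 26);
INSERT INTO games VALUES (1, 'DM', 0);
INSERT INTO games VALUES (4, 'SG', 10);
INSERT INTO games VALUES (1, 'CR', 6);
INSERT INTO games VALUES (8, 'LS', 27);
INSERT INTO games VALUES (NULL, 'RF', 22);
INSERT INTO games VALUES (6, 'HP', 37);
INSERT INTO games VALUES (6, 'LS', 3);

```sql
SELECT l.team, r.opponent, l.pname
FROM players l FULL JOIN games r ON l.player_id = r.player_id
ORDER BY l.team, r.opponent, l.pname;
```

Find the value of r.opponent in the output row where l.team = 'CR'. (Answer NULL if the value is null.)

NULL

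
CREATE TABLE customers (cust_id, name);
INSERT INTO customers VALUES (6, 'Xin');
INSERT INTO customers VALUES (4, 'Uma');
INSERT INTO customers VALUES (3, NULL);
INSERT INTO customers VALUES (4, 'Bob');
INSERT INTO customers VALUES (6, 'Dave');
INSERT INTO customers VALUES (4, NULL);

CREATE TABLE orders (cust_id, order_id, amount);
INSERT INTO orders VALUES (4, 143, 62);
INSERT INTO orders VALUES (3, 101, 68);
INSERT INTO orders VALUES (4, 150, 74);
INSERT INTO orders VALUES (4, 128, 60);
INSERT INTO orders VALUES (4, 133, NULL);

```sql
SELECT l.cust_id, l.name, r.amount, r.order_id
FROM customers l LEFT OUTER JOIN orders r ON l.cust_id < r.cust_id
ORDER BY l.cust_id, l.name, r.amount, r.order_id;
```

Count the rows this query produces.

9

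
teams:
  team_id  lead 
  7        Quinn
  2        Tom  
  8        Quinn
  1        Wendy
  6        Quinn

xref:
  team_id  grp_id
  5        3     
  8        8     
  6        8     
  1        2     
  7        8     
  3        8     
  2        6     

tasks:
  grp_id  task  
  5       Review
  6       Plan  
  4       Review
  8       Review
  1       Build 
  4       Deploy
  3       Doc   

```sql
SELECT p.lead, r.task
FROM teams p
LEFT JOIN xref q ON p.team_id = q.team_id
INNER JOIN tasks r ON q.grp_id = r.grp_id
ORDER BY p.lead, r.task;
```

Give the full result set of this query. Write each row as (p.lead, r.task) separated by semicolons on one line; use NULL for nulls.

Evaluate left to right. First `teams p LEFT JOIN xref q` on team_id: 5 row(s).
Then INNER JOIN `tasks r` on grp_id: keep only rows whose q.grp_id appears in r.

(Quinn, Review); (Quinn, Review); (Quinn, Review); (Tom, Plan)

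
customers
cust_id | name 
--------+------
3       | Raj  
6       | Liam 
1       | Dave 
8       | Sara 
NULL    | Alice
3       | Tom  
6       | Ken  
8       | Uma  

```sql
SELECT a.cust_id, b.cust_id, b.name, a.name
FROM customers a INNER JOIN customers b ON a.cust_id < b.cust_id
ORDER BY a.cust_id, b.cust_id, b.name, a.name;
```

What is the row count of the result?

18

INNER JOIN keeps only pairs where the ON condition holds.
Matching on a.cust_id < b.cust_id. A NULL in a compared column never satisfies the condition.
- cust_id=3: 4 matching b row(s), so 4 row(s) emitted.
- cust_id=6: 2 matching b row(s), so 2 row(s) emitted.
- cust_id=1: 6 matching b row(s), so 6 row(s) emitted.
- cust_id=8: no matching b row, dropped.
- cust_id=NULL: no matching b row, dropped.
- cust_id=3: 4 matching b row(s), so 4 row(s) emitted.
- cust_id=6: 2 matching b row(s), so 2 row(s) emitted.
- cust_id=8: no matching b row, dropped.
Total: 18 rows.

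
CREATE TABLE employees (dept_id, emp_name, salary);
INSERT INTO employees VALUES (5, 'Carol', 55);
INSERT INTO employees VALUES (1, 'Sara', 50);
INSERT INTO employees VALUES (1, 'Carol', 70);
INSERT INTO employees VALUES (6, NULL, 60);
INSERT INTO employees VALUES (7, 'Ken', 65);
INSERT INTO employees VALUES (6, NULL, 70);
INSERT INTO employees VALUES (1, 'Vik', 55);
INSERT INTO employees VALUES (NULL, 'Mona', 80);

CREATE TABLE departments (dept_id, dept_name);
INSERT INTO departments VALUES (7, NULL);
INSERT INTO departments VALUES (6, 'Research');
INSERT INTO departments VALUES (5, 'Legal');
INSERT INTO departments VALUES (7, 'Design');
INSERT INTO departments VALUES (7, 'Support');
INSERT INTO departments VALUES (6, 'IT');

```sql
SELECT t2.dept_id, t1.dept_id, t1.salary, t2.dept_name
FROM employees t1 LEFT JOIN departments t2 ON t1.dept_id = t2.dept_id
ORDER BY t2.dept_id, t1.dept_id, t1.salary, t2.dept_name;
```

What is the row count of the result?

12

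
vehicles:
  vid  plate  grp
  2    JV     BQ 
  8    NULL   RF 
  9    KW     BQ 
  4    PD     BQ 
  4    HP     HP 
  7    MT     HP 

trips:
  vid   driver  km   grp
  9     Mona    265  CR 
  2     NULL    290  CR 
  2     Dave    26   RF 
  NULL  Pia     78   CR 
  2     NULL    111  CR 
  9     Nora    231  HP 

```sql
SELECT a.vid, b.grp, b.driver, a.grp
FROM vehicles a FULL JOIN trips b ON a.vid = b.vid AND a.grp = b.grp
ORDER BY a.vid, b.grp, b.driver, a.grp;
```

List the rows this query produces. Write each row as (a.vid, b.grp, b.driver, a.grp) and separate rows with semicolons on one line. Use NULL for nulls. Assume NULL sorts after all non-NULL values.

(2, NULL, NULL, BQ); (4, NULL, NULL, BQ); (4, NULL, NULL, HP); (7, NULL, NULL, HP); (8, NULL, NULL, RF); (9, NULL, NULL, BQ); (NULL, CR, Mona, NULL); (NULL, CR, Pia, NULL); (NULL, CR, NULL, NULL); (NULL, CR, NULL, NULL); (NULL, HP, Nora, NULL); (NULL, RF, Dave, NULL)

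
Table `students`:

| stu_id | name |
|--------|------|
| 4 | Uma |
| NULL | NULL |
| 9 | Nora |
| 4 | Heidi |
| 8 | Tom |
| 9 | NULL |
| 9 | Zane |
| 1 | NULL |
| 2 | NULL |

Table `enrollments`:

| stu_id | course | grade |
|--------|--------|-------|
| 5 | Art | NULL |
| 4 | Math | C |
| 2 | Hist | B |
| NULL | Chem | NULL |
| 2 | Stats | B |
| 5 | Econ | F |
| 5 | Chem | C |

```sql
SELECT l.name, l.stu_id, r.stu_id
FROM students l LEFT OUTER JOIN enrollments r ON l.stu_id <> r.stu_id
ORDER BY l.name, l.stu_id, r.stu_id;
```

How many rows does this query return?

45

LEFT JOIN keeps every row from `students`; unmatched rows get NULL for `enrollments`'s columns.
Matching on l.stu_id <> r.stu_id. A NULL in a compared column never satisfies the condition.
- l (stu_id=4) pairs with 5 row(s) of r.
- l (stu_id=NULL) has no partner → padded with NULL.
- l (stu_id=9) pairs with 6 row(s) of r.
- l (stu_id=4) pairs with 5 row(s) of r.
- l (stu_id=8) pairs with 6 row(s) of r.
- l (stu_id=9) pairs with 6 row(s) of r.
- l (stu_id=9) pairs with 6 row(s) of r.
- l (stu_id=1) pairs with 6 row(s) of r.
- l (stu_id=2) pairs with 4 row(s) of r.
Total: 44 matched + 1 padded = 45 rows.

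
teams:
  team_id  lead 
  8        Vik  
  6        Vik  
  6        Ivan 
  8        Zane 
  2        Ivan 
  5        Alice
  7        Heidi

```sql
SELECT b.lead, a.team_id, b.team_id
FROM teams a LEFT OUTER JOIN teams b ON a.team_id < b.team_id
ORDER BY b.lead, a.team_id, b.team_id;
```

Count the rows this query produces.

LEFT JOIN keeps every row from `teams a`; unmatched rows get NULL for `teams b`'s columns.
Matching on a.team_id < b.team_id.
- a (team_id=8) has no partner → padded with NULL.
- a (team_id=6) pairs with 3 row(s) of b.
- a (team_id=6) pairs with 3 row(s) of b.
- a (team_id=8) has no partner → padded with NULL.
- a (team_id=2) pairs with 6 row(s) of b.
- a (team_id=5) pairs with 5 row(s) of b.
- a (team_id=7) pairs with 2 row(s) of b.
Total: 19 matched + 2 padded = 21 rows.

21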